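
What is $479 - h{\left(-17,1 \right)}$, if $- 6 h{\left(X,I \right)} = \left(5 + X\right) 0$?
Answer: $479$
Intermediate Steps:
$h{\left(X,I \right)} = 0$ ($h{\left(X,I \right)} = - \frac{\left(5 + X\right) 0}{6} = \left(- \frac{1}{6}\right) 0 = 0$)
$479 - h{\left(-17,1 \right)} = 479 - 0 = 479 + 0 = 479$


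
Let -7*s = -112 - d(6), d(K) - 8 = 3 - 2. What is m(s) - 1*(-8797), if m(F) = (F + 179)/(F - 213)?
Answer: 6025258/685 ≈ 8796.0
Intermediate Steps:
d(K) = 9 (d(K) = 8 + (3 - 2) = 8 + 1 = 9)
s = 121/7 (s = -(-112 - 1*9)/7 = -(-112 - 9)/7 = -⅐*(-121) = 121/7 ≈ 17.286)
m(F) = (179 + F)/(-213 + F)
m(s) - 1*(-8797) = (179 + 121/7)/(-213 + 121/7) - 1*(-8797) = (1374/7)/(-1370/7) + 8797 = -7/1370*1374/7 + 8797 = -687/685 + 8797 = 6025258/685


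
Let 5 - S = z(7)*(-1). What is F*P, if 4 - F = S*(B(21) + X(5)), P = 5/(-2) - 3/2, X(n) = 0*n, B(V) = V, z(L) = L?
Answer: 992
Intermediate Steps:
X(n) = 0
P = -4 (P = 5*(-1/2) - 3*1/2 = -5/2 - 3/2 = -4)
S = 12 (S = 5 - 7*(-1) = 5 - 1*(-7) = 5 + 7 = 12)
F = -248 (F = 4 - 12*(21 + 0) = 4 - 12*21 = 4 - 1*252 = 4 - 252 = -248)
F*P = -248*(-4) = 992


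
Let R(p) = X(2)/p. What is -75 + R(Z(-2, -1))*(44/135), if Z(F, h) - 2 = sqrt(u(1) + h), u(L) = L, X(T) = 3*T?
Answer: -3331/45 ≈ -74.022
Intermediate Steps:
Z(F, h) = 2 + sqrt(1 + h)
R(p) = 6/p (R(p) = (3*2)/p = 6/p)
-75 + R(Z(-2, -1))*(44/135) = -75 + (6/(2 + sqrt(1 - 1)))*(44/135) = -75 + (6/(2 + sqrt(0)))*(44*(1/135)) = -75 + (6/(2 + 0))*(44/135) = -75 + (6/2)*(44/135) = -75 + (6*(1/2))*(44/135) = -75 + 3*(44/135) = -75 + 44/45 = -3331/45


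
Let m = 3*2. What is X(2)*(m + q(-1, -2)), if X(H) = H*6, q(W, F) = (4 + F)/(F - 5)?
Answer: 480/7 ≈ 68.571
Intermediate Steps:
q(W, F) = (4 + F)/(-5 + F)
X(H) = 6*H
m = 6
X(2)*(m + q(-1, -2)) = (6*2)*(6 + (4 - 2)/(-5 - 2)) = 12*(6 + 2/(-7)) = 12*(6 - ⅐*2) = 12*(6 - 2/7) = 12*(40/7) = 480/7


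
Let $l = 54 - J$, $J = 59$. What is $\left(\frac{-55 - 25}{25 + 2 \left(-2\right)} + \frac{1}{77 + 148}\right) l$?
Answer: $\frac{5993}{315} \approx 19.025$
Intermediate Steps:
$l = -5$ ($l = 54 - 59 = -5$)
$\left(\frac{-55 - 25}{25 + 2 \left(-2\right)} + \frac{1}{77 + 148}\right) l = \left(\frac{-55 - 25}{25 + 2 \left(-2\right)} + \frac{1}{77 + 148}\right) \left(-5\right) = \left(- \frac{80}{25 - 4} + \frac{1}{225}\right) \left(-5\right) = \left(- \frac{80}{21} + \frac{1}{225}\right) \left(-5\right) = \left(- \frac{5993}{1575}\right) \left(-5\right) = \frac{5993}{315}$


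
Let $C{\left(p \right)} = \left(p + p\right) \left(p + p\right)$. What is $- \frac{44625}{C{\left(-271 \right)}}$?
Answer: $- \frac{44625}{293764} \approx -0.15191$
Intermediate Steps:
$C{\left(p \right)} = 4 p^{2}$ ($C{\left(p \right)} = 2 p 2 p = 4 p^{2}$)
$- \frac{44625}{C{\left(-271 \right)}} = - \frac{44625}{4 \left(-271\right)^{2}} = - \frac{44625}{4 \cdot 73441} = - \frac{44625}{293764}$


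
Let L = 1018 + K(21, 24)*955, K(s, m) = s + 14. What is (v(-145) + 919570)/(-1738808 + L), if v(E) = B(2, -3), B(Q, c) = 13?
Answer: -919583/1704365 ≈ -0.53955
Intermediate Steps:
K(s, m) = 14 + s
L = 34443 (L = 1018 + (14 + 21)*955 = 1018 + 35*955 = 1018 + 33425 = 34443)
v(E) = 13
(v(-145) + 919570)/(-1738808 + L) = (13 + 919570)/(-1738808 + 34443) = 919583/(-1704365) = 919583*(-1/1704365) = -919583/1704365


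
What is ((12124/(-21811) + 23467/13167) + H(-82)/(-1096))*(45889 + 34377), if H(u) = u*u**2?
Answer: 1592586536058265700/39344404869 ≈ 4.0478e+7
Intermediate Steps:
H(u) = u**3
((12124/(-21811) + 23467/13167) + H(-82)/(-1096))*(45889 + 34377) = ((12124/(-21811) + 23467/13167) + (-82)**3/(-1096))*(45889 + 34377) = ((12124*(-1/21811) + 23467*(1/13167)) - 551368*(-1/1096))*80266 = ((-12124/21811 + 23467/13167) + 68921/137)*80266 = (352202029/287185437 + 68921/137)*80266 = (19841359181450/39344404869)*80266 = 1592586536058265700/39344404869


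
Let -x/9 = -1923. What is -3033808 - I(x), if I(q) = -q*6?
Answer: -2929966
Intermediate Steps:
x = 17307 (x = -9*(-1923) = 17307)
I(q) = -6*q
-3033808 - I(x) = -3033808 - (-6)*17307 = -3033808 - 1*(-103842) = -3033808 + 103842 = -2929966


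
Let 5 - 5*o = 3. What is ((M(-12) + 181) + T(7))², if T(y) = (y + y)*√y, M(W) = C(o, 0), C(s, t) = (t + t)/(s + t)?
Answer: 34133 + 5068*√7 ≈ 47542.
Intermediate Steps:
o = ⅖ (o = 1 - ⅕*3 = 1 - ⅗ = ⅖ ≈ 0.40000)
C(s, t) = 2*t/(s + t) (C(s, t) = (2*t)/(s + t) = 2*t/(s + t))
M(W) = 0 (M(W) = 2*0/(⅖ + 0) = 2*0/(⅖) = 2*0*(5/2) = 0)
T(y) = 2*y^(3/2) (T(y) = (2*y)*√y = 2*y^(3/2))
((M(-12) + 181) + T(7))² = ((0 + 181) + 2*7^(3/2))² = (181 + 2*(7*√7))² = (181 + 14*√7)²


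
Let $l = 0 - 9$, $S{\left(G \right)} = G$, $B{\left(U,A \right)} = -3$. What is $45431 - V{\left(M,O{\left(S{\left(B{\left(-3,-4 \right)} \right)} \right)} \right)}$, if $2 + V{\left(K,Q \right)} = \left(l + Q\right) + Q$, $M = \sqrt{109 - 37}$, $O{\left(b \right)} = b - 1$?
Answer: $45450$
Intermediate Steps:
$O{\left(b \right)} = -1 + b$ ($O{\left(b \right)} = b - 1 = -1 + b$)
$l = -9$ ($l = 0 - 9 = -9$)
$M = 6 \sqrt{2}$ ($M = \sqrt{72} = 6 \sqrt{2} \approx 8.4853$)
$V{\left(K,Q \right)} = -11 + 2 Q$ ($V{\left(K,Q \right)} = -2 + \left(\left(-9 + Q\right) + Q\right) = -2 + \left(-9 + 2 Q\right) = -11 + 2 Q$)
$45431 - V{\left(M,O{\left(S{\left(B{\left(-3,-4 \right)} \right)} \right)} \right)} = 45431 - \left(-11 + 2 \left(-1 - 3\right)\right) = 45431 - \left(-11 + 2 \left(-4\right)\right) = 45431 - \left(-11 - 8\right) = 45431 - -19 = 45431 + 19 = 45450$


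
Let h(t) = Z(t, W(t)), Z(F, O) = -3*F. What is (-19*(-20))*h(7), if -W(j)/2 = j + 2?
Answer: -7980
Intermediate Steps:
W(j) = -4 - 2*j (W(j) = -2*(j + 2) = -2*(2 + j) = -4 - 2*j)
h(t) = -3*t
(-19*(-20))*h(7) = (-19*(-20))*(-3*7) = 380*(-21) = -7980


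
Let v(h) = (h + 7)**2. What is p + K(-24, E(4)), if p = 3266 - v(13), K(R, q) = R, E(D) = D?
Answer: 2842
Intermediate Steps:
v(h) = (7 + h)**2
p = 2866 (p = 3266 - (7 + 13)**2 = 3266 - 1*20**2 = 3266 - 1*400 = 3266 - 400 = 2866)
p + K(-24, E(4)) = 2866 - 24 = 2842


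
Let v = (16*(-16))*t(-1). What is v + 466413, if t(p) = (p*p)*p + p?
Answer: 466925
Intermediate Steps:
t(p) = p + p³ (t(p) = p²*p + p = p³ + p = p + p³)
v = 512 (v = (16*(-16))*(-1 + (-1)³) = -256*(-1 - 1) = -256*(-2) = 512)
v + 466413 = 512 + 466413 = 466925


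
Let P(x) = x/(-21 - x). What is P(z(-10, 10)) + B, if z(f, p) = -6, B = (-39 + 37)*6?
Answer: -58/5 ≈ -11.600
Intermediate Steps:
B = -12 (B = -2*6 = -12)
P(z(-10, 10)) + B = -1*(-6)/(21 - 6) - 12 = -1*(-6)/15 - 12 = -1*(-6)*1/15 - 12 = ⅖ - 12 = -58/5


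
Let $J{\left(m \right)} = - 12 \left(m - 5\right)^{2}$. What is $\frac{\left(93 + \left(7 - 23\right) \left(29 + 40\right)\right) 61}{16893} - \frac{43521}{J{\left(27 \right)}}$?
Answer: $\frac{41890565}{10901616} \approx 3.8426$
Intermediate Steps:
$J{\left(m \right)} = - 12 \left(-5 + m\right)^{2}$
$\frac{\left(93 + \left(7 - 23\right) \left(29 + 40\right)\right) 61}{16893} - \frac{43521}{J{\left(27 \right)}} = \frac{\left(93 + \left(7 - 23\right) \left(29 + 40\right)\right) 61}{16893} - \frac{43521}{\left(-12\right) \left(-5 + 27\right)^{2}} = \left(93 - 1104\right) 61 \cdot \frac{1}{16893} - \frac{43521}{\left(-12\right) 22^{2}} = \left(93 - 1104\right) 61 \cdot \frac{1}{16893} - \frac{43521}{\left(-12\right) 484} = \left(-1011\right) 61 \cdot \frac{1}{16893} - \frac{43521}{-5808} = \left(-61671\right) \frac{1}{16893} - - \frac{14507}{1936} = - \frac{20557}{5631} + \frac{14507}{1936} = \frac{41890565}{10901616}$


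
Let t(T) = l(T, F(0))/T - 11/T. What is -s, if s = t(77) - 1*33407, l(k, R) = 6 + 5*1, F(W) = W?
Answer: 33407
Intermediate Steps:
l(k, R) = 11 (l(k, R) = 6 + 5 = 11)
t(T) = 0 (t(T) = 11/T - 11/T = 0)
s = -33407 (s = 0 - 1*33407 = 0 - 33407 = -33407)
-s = -1*(-33407) = 33407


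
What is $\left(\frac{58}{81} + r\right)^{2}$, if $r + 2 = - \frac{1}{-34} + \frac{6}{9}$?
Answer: $\frac{2621161}{7584516} \approx 0.34559$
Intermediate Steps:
$r = - \frac{133}{102}$ ($r = -2 + \left(- \frac{1}{-34} + \frac{6}{9}\right) = -2 + \left(\left(-1\right) \left(- \frac{1}{34}\right) + 6 \cdot \frac{1}{9}\right) = -2 + \left(\frac{1}{34} + \frac{2}{3}\right) = -2 + \frac{71}{102} = - \frac{133}{102} \approx -1.3039$)
$\left(\frac{58}{81} + r\right)^{2} = \left(\frac{58}{81} - \frac{133}{102}\right)^{2} = \left(- \frac{1619}{2754}\right)^{2} = \frac{2621161}{7584516}$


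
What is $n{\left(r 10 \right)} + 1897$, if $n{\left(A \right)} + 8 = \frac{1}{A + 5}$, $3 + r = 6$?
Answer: $\frac{66116}{35} \approx 1889.0$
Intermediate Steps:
$r = 3$ ($r = -3 + 6 = 3$)
$n{\left(A \right)} = -8 + \frac{1}{5 + A}$ ($n{\left(A \right)} = -8 + \frac{1}{A + 5} = -8 + \frac{1}{5 + A}$)
$n{\left(r 10 \right)} + 1897 = \frac{-39 - 8 \cdot 3 \cdot 10}{5 + 3 \cdot 10} + 1897 = \frac{-39 - 240}{5 + 30} + 1897 = \frac{-39 - 240}{35} + 1897 = \frac{1}{35} \left(-279\right) + 1897 = - \frac{279}{35} + 1897 = \frac{66116}{35}$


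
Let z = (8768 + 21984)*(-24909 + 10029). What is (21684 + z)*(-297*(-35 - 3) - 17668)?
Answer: 2920199461032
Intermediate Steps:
z = -457589760 (z = 30752*(-14880) = -457589760)
(21684 + z)*(-297*(-35 - 3) - 17668) = (21684 - 457589760)*(-297*(-35 - 3) - 17668) = -457568076*(-297*(-38) - 17668) = -457568076*(11286 - 17668) = -457568076*(-6382) = 2920199461032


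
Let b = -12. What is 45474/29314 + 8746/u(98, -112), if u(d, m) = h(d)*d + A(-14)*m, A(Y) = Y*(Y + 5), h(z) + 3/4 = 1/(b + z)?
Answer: 16711492643/17879414735 ≈ 0.93468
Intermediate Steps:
h(z) = -3/4 + 1/(-12 + z)
A(Y) = Y*(5 + Y)
u(d, m) = 126*m + d*(40 - 3*d)/(4*(-12 + d)) (u(d, m) = ((40 - 3*d)/(4*(-12 + d)))*d + (-14*(5 - 14))*m = d*(40 - 3*d)/(4*(-12 + d)) + (-14*(-9))*m = d*(40 - 3*d)/(4*(-12 + d)) + 126*m = 126*m + d*(40 - 3*d)/(4*(-12 + d)))
45474/29314 + 8746/u(98, -112) = 45474/29314 + 8746/(((-1*98*(-40 + 3*98) + 504*(-112)*(-12 + 98))/(4*(-12 + 98)))) = 45474*(1/29314) + 8746/(((1/4)*(-1*98*(-40 + 294) + 504*(-112)*86)/86)) = 22737/14657 + 8746/(((1/4)*(1/86)*(-1*98*254 - 4854528))) = 22737/14657 + 8746/(((1/4)*(1/86)*(-24892 - 4854528))) = 22737/14657 + 8746/(((1/4)*(1/86)*(-4879420))) = 22737/14657 + 8746/(-1219855/86) = 22737/14657 + 8746*(-86/1219855) = 22737/14657 - 752156/1219855 = 16711492643/17879414735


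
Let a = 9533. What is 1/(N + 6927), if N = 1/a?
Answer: 9533/66035092 ≈ 0.00014436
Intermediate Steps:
N = 1/9533 ≈ 0.00010490
1/(N + 6927) = 1/(1/9533 + 6927) = 1/(66035092/9533) = 9533/66035092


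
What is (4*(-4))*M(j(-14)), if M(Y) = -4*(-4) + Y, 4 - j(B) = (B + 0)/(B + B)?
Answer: -312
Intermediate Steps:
j(B) = 7/2 (j(B) = 4 - (B + 0)/(B + B) = 4 - B/(2*B) = 4 - B*1/(2*B) = 4 - 1*½ = 4 - ½ = 7/2)
M(Y) = 16 + Y
(4*(-4))*M(j(-14)) = (4*(-4))*(16 + 7/2) = -16*39/2 = -312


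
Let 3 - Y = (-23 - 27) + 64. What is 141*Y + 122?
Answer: -1429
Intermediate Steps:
Y = -11 (Y = 3 - ((-23 - 27) + 64) = 3 - (-50 + 64) = 3 - 1*14 = 3 - 14 = -11)
141*Y + 122 = 141*(-11) + 122 = -1551 + 122 = -1429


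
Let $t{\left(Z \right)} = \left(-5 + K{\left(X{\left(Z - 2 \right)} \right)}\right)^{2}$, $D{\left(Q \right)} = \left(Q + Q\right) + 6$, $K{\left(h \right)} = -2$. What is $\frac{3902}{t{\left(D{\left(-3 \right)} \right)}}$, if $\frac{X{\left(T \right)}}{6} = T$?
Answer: $\frac{3902}{49} \approx 79.633$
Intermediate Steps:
$X{\left(T \right)} = 6 T$
$D{\left(Q \right)} = 6 + 2 Q$ ($D{\left(Q \right)} = 2 Q + 6 = 6 + 2 Q$)
$t{\left(Z \right)} = 49$ ($t{\left(Z \right)} = \left(-5 - 2\right)^{2} = \left(-7\right)^{2} = 49$)
$\frac{3902}{t{\left(D{\left(-3 \right)} \right)}} = \frac{3902}{49}$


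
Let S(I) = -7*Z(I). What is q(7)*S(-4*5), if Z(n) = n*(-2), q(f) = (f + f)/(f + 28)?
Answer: -112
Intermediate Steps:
q(f) = 2*f/(28 + f) (q(f) = (2*f)/(28 + f) = 2*f/(28 + f))
Z(n) = -2*n
S(I) = 14*I (S(I) = -(-14)*I = 14*I)
q(7)*S(-4*5) = (2*7/(28 + 7))*(14*(-4*5)) = (2*7/35)*(14*(-20)) = (2*7*(1/35))*(-280) = (⅖)*(-280) = -112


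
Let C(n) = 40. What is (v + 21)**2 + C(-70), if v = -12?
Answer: 121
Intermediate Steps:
(v + 21)**2 + C(-70) = (-12 + 21)**2 + 40 = 9**2 + 40 = 81 + 40 = 121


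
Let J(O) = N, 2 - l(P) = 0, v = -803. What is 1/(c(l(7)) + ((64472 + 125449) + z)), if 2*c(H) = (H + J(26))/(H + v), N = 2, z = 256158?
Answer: 801/357309277 ≈ 2.2418e-6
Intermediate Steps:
l(P) = 2 (l(P) = 2 - 1*0 = 2 + 0 = 2)
J(O) = 2
c(H) = (2 + H)/(2*(-803 + H)) (c(H) = ((H + 2)/(H - 803))/2 = ((2 + H)/(-803 + H))/2 = (2 + H)/(2*(-803 + H)))
1/(c(l(7)) + ((64472 + 125449) + z)) = 1/((2 + 2)/(2*(-803 + 2)) + ((64472 + 125449) + 256158)) = 1/((½)*4/(-801) + (189921 + 256158)) = 1/((½)*(-1/801)*4 + 446079) = 1/(-2/801 + 446079) = 1/(357309277/801) = 801/357309277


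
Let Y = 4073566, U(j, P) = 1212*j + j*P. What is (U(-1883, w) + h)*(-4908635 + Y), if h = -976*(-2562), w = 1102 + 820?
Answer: 2839911005890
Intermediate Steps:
w = 1922
U(j, P) = 1212*j + P*j
h = 2500512
(U(-1883, w) + h)*(-4908635 + Y) = (-1883*(1212 + 1922) + 2500512)*(-4908635 + 4073566) = (-1883*3134 + 2500512)*(-835069) = (-5901322 + 2500512)*(-835069) = -3400810*(-835069) = 2839911005890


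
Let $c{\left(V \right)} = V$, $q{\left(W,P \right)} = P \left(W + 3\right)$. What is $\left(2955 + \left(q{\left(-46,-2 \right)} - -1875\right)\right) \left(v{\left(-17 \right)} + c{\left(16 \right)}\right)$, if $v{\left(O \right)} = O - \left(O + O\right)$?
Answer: $162228$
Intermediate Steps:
$q{\left(W,P \right)} = P \left(3 + W\right)$
$v{\left(O \right)} = - O$ ($v{\left(O \right)} = O - 2 O = - O$)
$\left(2955 + \left(q{\left(-46,-2 \right)} - -1875\right)\right) \left(v{\left(-17 \right)} + c{\left(16 \right)}\right) = \left(2955 - \left(-1875 + 2 \left(3 - 46\right)\right)\right) \left(\left(-1\right) \left(-17\right) + 16\right) = \left(2955 + \left(\left(-2\right) \left(-43\right) + 1875\right)\right) \left(17 + 16\right) = \left(2955 + \left(86 + 1875\right)\right) 33 = \left(2955 + 1961\right) 33 = 4916 \cdot 33 = 162228$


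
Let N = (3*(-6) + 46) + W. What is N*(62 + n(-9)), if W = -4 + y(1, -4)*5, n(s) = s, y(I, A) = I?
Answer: 1537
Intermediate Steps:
W = 1 (W = -4 + 1*5 = -4 + 5 = 1)
N = 29 (N = (3*(-6) + 46) + 1 = (-18 + 46) + 1 = 28 + 1 = 29)
N*(62 + n(-9)) = 29*(62 - 9) = 29*53 = 1537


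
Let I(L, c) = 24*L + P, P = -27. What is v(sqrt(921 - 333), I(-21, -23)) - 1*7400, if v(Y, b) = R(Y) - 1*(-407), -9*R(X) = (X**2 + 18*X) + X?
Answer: -21175/3 - 266*sqrt(3)/9 ≈ -7109.5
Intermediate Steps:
R(X) = -19*X/9 - X**2/9 (R(X) = -((X**2 + 18*X) + X)/9 = -(X**2 + 19*X)/9 = -19*X/9 - X**2/9)
I(L, c) = -27 + 24*L (I(L, c) = 24*L - 27 = -27 + 24*L)
v(Y, b) = 407 - Y*(19 + Y)/9 (v(Y, b) = -Y*(19 + Y)/9 - 1*(-407) = -Y*(19 + Y)/9 + 407 = 407 - Y*(19 + Y)/9)
v(sqrt(921 - 333), I(-21, -23)) - 1*7400 = (407 - sqrt(921 - 333)*(19 + sqrt(921 - 333))/9) - 1*7400 = (407 - sqrt(588)*(19 + sqrt(588))/9) - 7400 = (407 - 14*sqrt(3)*(19 + 14*sqrt(3))/9) - 7400 = -6993 - 14*sqrt(3)*(19 + 14*sqrt(3))/9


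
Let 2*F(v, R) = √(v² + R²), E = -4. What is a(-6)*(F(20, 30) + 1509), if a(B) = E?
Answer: -6036 - 20*√13 ≈ -6108.1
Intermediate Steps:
a(B) = -4
F(v, R) = √(R² + v²)/2 (F(v, R) = √(v² + R²)/2 = √(R² + v²)/2)
a(-6)*(F(20, 30) + 1509) = -4*(√(30² + 20²)/2 + 1509) = -4*(√(900 + 400)/2 + 1509) = -4*(√1300/2 + 1509) = -4*((10*√13)/2 + 1509) = -4*(5*√13 + 1509) = -4*(1509 + 5*√13) = -6036 - 20*√13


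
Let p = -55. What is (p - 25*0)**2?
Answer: 3025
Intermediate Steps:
(p - 25*0)**2 = (-55 - 25*0)**2 = (-55 + 0)**2 = (-55)**2 = 3025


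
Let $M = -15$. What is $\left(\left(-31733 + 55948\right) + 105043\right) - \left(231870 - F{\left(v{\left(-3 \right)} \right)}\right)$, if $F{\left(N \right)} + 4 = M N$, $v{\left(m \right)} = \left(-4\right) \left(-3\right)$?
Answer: $-102796$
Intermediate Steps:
$v{\left(m \right)} = 12$
$F{\left(N \right)} = -4 - 15 N$
$\left(\left(-31733 + 55948\right) + 105043\right) - \left(231870 - F{\left(v{\left(-3 \right)} \right)}\right) = \left(\left(-31733 + 55948\right) + 105043\right) - \left(231870 - \left(-4 - 180\right)\right) = \left(24215 + 105043\right) - \left(231870 - \left(-4 - 180\right)\right) = 129258 - \left(231870 - -184\right) = 129258 - \left(231870 + 184\right) = 129258 - 232054 = -102796$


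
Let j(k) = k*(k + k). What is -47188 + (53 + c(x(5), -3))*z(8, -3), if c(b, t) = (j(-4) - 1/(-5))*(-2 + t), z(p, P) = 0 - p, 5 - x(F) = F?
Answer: -46324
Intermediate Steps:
x(F) = 5 - F
j(k) = 2*k² (j(k) = k*(2*k) = 2*k²)
z(p, P) = -p
c(b, t) = -322/5 + 161*t/5 (c(b, t) = (2*(-4)² - 1/(-5))*(-2 + t) = (2*16 - 1*(-⅕))*(-2 + t) = (32 + ⅕)*(-2 + t) = 161*(-2 + t)/5 = -322/5 + 161*t/5)
-47188 + (53 + c(x(5), -3))*z(8, -3) = -47188 + (53 + (-322/5 + (161/5)*(-3)))*(-1*8) = -47188 + (53 + (-322/5 - 483/5))*(-8) = -47188 + (53 - 161)*(-8) = -47188 - 108*(-8) = -47188 + 864 = -46324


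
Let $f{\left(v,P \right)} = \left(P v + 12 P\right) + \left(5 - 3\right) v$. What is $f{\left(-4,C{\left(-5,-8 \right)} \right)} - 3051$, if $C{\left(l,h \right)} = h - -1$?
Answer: $-3115$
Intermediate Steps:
$C{\left(l,h \right)} = 1 + h$ ($C{\left(l,h \right)} = h + 1 = 1 + h$)
$f{\left(v,P \right)} = 2 v + 12 P + P v$ ($f{\left(v,P \right)} = \left(12 P + P v\right) + 2 v = 2 v + 12 P + P v$)
$f{\left(-4,C{\left(-5,-8 \right)} \right)} - 3051 = \left(2 \left(-4\right) + 12 \left(1 - 8\right) + \left(1 - 8\right) \left(-4\right)\right) - 3051 = \left(-8 + 12 \left(-7\right) - -28\right) - 3051 = \left(-8 - 84 + 28\right) - 3051 = -64 - 3051 = -3115$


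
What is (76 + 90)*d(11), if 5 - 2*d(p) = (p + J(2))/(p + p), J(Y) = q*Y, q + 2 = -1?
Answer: 8715/22 ≈ 396.14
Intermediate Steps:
q = -3 (q = -2 - 1 = -3)
J(Y) = -3*Y
d(p) = 5/2 - (-6 + p)/(4*p) (d(p) = 5/2 - (p - 3*2)/(2*(p + p)) = 5/2 - (p - 6)/(2*(2*p)) = 5/2 - (-6 + p)*1/(2*p)/2 = 5/2 - (-6 + p)/(4*p))
(76 + 90)*d(11) = (76 + 90)*((3/4)*(2 + 3*11)/11) = 166*((3/4)*(1/11)*(2 + 33)) = 166*((3/4)*(1/11)*35) = 166*(105/44) = 8715/22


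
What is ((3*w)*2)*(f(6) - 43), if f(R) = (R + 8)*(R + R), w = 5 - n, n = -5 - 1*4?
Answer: 10500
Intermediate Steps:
n = -9 (n = -5 - 4 = -9)
w = 14 (w = 5 - 1*(-9) = 5 + 9 = 14)
f(R) = 2*R*(8 + R) (f(R) = (8 + R)*(2*R) = 2*R*(8 + R))
((3*w)*2)*(f(6) - 43) = ((3*14)*2)*(2*6*(8 + 6) - 43) = (42*2)*(2*6*14 - 43) = 84*(168 - 43) = 84*125 = 10500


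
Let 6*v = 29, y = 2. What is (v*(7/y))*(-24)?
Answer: -406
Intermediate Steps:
v = 29/6 (v = (1/6)*29 = 29/6 ≈ 4.8333)
(v*(7/y))*(-24) = (29*(7/2)/6)*(-24) = (29*(7*(1/2))/6)*(-24) = ((29/6)*(7/2))*(-24) = (203/12)*(-24) = -406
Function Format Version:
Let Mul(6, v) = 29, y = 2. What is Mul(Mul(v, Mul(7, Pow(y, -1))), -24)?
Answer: -406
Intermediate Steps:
v = Rational(29, 6) (v = Mul(Rational(1, 6), 29) = Rational(29, 6) ≈ 4.8333)
Mul(Mul(v, Mul(7, Pow(y, -1))), -24) = Mul(Mul(Rational(29, 6), Mul(7, Pow(2, -1))), -24) = Mul(Mul(Rational(29, 6), Mul(7, Rational(1, 2))), -24) = Mul(Mul(Rational(29, 6), Rational(7, 2)), -24) = Mul(Rational(203, 12), -24) = -406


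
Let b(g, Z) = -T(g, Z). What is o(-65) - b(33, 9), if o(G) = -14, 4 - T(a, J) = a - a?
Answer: -10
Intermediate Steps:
T(a, J) = 4 (T(a, J) = 4 - (a - a) = 4 - 1*0 = 4 + 0 = 4)
b(g, Z) = -4 (b(g, Z) = -1*4 = -4)
o(-65) - b(33, 9) = -14 - 1*(-4) = -14 + 4 = -10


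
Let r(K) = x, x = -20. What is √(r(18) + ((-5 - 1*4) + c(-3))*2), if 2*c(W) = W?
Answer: I*√41 ≈ 6.4031*I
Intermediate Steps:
r(K) = -20
c(W) = W/2
√(r(18) + ((-5 - 1*4) + c(-3))*2) = √(-20 + ((-5 - 1*4) + (½)*(-3))*2) = √(-20 + ((-5 - 4) - 3/2)*2) = √(-20 + (-9 - 3/2)*2) = √(-20 - 21/2*2) = √(-20 - 21) = √(-41) = I*√41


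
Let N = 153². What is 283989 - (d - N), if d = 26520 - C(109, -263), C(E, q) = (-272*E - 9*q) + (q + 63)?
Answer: 253397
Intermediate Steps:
C(E, q) = 63 - 272*E - 8*q (C(E, q) = (-272*E - 9*q) + (63 + q) = 63 - 272*E - 8*q)
N = 23409
d = 54001 (d = 26520 - (63 - 272*109 - 8*(-263)) = 26520 - (63 - 29648 + 2104) = 26520 - 1*(-27481) = 26520 + 27481 = 54001)
283989 - (d - N) = 283989 - (54001 - 1*23409) = 283989 - (54001 - 23409) = 283989 - 1*30592 = 283989 - 30592 = 253397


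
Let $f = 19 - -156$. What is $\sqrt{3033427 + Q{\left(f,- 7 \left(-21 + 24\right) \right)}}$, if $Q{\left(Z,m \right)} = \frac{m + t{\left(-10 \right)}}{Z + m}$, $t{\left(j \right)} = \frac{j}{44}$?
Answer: $\frac{\sqrt{71940751463}}{154} \approx 1741.7$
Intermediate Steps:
$t{\left(j \right)} = \frac{j}{44}$ ($t{\left(j \right)} = j \frac{1}{44} = \frac{j}{44}$)
$f = 175$ ($f = 19 + 156 = 175$)
$Q{\left(Z,m \right)} = \frac{- \frac{5}{22} + m}{Z + m}$ ($Q{\left(Z,m \right)} = \frac{m + \frac{1}{44} \left(-10\right)}{Z + m} = \frac{m - \frac{5}{22}}{Z + m} = \frac{- \frac{5}{22} + m}{Z + m}$)
$\sqrt{3033427 + Q{\left(f,- 7 \left(-21 + 24\right) \right)}} = \sqrt{3033427 + \frac{- \frac{5}{22} - 7 \left(-21 + 24\right)}{175 - 7 \left(-21 + 24\right)}} = \sqrt{3033427 + \frac{- \frac{5}{22} - 21}{175 - 21}} = \sqrt{3033427 + \frac{1}{154} \left(- \frac{467}{22}\right)} = \sqrt{3033427 - \frac{467}{3388}} = \sqrt{\frac{10277250209}{3388}} = \frac{\sqrt{71940751463}}{154}$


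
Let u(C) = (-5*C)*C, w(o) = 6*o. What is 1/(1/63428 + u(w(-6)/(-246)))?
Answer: -106622468/11415359 ≈ -9.3403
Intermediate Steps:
u(C) = -5*C²
1/(1/63428 + u(w(-6)/(-246))) = 1/(1/63428 - 5*((6*(-6))/(-246))²) = 1/(1/63428 - 5*(-36*(-1/246))²) = 1/(1/63428 - 5*(6/41)²) = 1/(1/63428 - 5*36/1681) = 1/(1/63428 - 180/1681) = 1/(-11415359/106622468) = -106622468/11415359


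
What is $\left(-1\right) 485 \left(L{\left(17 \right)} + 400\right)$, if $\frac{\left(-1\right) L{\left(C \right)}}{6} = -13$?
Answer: $-231830$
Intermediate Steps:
$L{\left(C \right)} = 78$ ($L{\left(C \right)} = \left(-6\right) \left(-13\right) = 78$)
$\left(-1\right) 485 \left(L{\left(17 \right)} + 400\right) = \left(-1\right) 485 \left(78 + 400\right) = \left(-485\right) 478 = -231830$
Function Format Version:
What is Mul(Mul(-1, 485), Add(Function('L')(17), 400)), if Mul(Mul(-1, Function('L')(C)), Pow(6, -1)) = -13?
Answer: -231830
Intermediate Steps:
Function('L')(C) = 78 (Function('L')(C) = Mul(-6, -13) = 78)
Mul(Mul(-1, 485), Add(Function('L')(17), 400)) = Mul(Mul(-1, 485), Add(78, 400)) = Mul(-485, 478) = -231830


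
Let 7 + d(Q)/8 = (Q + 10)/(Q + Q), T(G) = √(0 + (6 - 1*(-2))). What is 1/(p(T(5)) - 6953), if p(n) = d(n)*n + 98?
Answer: -6815/46422593 + 104*√2/46422593 ≈ -0.00014364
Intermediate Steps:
T(G) = 2*√2 (T(G) = √(0 + (6 + 2)) = √(0 + 8) = √8 = 2*√2)
d(Q) = -56 + 4*(10 + Q)/Q (d(Q) = -56 + 8*((Q + 10)/(Q + Q)) = -56 + 8*((10 + Q)/((2*Q))) = -56 + 8*((10 + Q)*(1/(2*Q))) = -56 + 8*((10 + Q)/(2*Q)) = -56 + 4*(10 + Q)/Q)
p(n) = 98 + n*(-52 + 40/n) (p(n) = (-52 + 40/n)*n + 98 = n*(-52 + 40/n) + 98 = 98 + n*(-52 + 40/n))
1/(p(T(5)) - 6953) = 1/((138 - 104*√2) - 6953) = 1/(-6815 - 104*√2)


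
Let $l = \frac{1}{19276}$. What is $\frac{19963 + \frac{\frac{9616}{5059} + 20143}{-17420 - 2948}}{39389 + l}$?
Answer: $\frac{9912296437182857}{19558923486692220} \approx 0.50679$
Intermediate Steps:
$l = \frac{1}{19276} \approx 5.1878 \cdot 10^{-5}$
$\frac{19963 + \frac{\frac{9616}{5059} + 20143}{-17420 - 2948}}{39389 + l} = \frac{19963 + \frac{\frac{9616}{5059} + 20143}{-17420 - 2948}}{39389 + \frac{1}{19276}} = \frac{19963 + \frac{9616 \cdot \frac{1}{5059} + 20143}{-20368}}{\frac{759262365}{19276}} = \left(19963 + \left(\frac{9616}{5059} + 20143\right) \left(- \frac{1}{20368}\right)\right) \frac{19276}{759262365} = \left(19963 + \frac{101913053}{5059} \left(- \frac{1}{20368}\right)\right) \frac{19276}{759262365} = \left(19963 - \frac{101913053}{103041712}\right) \frac{19276}{759262365} = \frac{2056919783603}{103041712} \cdot \frac{19276}{759262365} = \frac{9912296437182857}{19558923486692220}$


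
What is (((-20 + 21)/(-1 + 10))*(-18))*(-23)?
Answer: 46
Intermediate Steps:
(((-20 + 21)/(-1 + 10))*(-18))*(-23) = ((1/9)*(-18))*(-23) = ((1*(⅑))*(-18))*(-23) = ((⅑)*(-18))*(-23) = -2*(-23) = 46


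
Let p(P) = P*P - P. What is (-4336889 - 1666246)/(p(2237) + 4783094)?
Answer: -6003135/9785026 ≈ -0.61350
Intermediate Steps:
p(P) = P² - P
(-4336889 - 1666246)/(p(2237) + 4783094) = (-4336889 - 1666246)/(2237*(-1 + 2237) + 4783094) = -6003135/(2237*2236 + 4783094) = -6003135/(5001932 + 4783094) = -6003135/9785026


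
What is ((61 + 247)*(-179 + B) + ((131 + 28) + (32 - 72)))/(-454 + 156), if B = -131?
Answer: 95361/298 ≈ 320.00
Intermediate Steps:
((61 + 247)*(-179 + B) + ((131 + 28) + (32 - 72)))/(-454 + 156) = ((61 + 247)*(-179 - 131) + ((131 + 28) + (32 - 72)))/(-454 + 156) = (308*(-310) + (159 - 40))/(-298) = (-95480 + 119)*(-1/298) = -95361*(-1/298) = 95361/298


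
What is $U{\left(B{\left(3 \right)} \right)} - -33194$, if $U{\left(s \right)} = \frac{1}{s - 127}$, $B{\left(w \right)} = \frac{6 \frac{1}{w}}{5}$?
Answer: $\frac{21011797}{633} \approx 33194.0$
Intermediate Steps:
$B{\left(w \right)} = \frac{6}{5 w}$ ($B{\left(w \right)} = \frac{6}{w} \frac{1}{5} = \frac{6}{5 w}$)
$U{\left(s \right)} = \frac{1}{-127 + s}$
$U{\left(B{\left(3 \right)} \right)} - -33194 = \frac{1}{-127 + \frac{6}{5 \cdot 3}} - -33194 = \frac{1}{-127 + \frac{6}{5} \cdot \frac{1}{3}} + 33194 = \frac{1}{-127 + \frac{2}{5}} + 33194 = \frac{1}{- \frac{633}{5}} + 33194 = - \frac{5}{633} + 33194 = \frac{21011797}{633}$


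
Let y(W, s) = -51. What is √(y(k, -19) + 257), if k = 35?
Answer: √206 ≈ 14.353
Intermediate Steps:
√(y(k, -19) + 257) = √(-51 + 257) = √206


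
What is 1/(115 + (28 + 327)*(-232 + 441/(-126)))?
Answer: -2/166975 ≈ -1.1978e-5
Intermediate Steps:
1/(115 + (28 + 327)*(-232 + 441/(-126))) = 1/(115 + 355*(-232 + 441*(-1/126))) = 1/(115 + 355*(-232 - 7/2)) = 1/(115 + 355*(-471/2)) = 1/(115 - 167205/2) = 1/(-166975/2) = -2/166975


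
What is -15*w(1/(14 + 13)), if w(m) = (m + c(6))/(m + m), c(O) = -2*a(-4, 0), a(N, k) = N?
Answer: -3255/2 ≈ -1627.5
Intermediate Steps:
c(O) = 8 (c(O) = -2*(-4) = 8)
w(m) = (8 + m)/(2*m) (w(m) = (m + 8)/(m + m) = (8 + m)/((2*m)) = (8 + m)*(1/(2*m)) = (8 + m)/(2*m))
-15*w(1/(14 + 13)) = -15*(8 + 1/(14 + 13))/(2*(1/(14 + 13))) = -15*(8 + 1/27)/(2*(1/27)) = -15*(8 + 1/27)/(2*1/27) = -15*27*217/(2*27) = -15*217/2 = -3255/2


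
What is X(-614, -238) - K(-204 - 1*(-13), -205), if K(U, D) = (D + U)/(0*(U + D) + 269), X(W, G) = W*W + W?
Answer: 101247154/269 ≈ 3.7638e+5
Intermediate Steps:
X(W, G) = W + W² (X(W, G) = W² + W = W + W²)
K(U, D) = D/269 + U/269 (K(U, D) = (D + U)/(0*(D + U) + 269) = (D + U)/(0 + 269) = (D + U)/269 = (D + U)*(1/269) = D/269 + U/269)
X(-614, -238) - K(-204 - 1*(-13), -205) = -614*(1 - 614) - ((1/269)*(-205) + (-204 - 1*(-13))/269) = -614*(-613) - (-205/269 + (-204 + 13)/269) = 376382 - (-205/269 + (1/269)*(-191)) = 376382 - (-205/269 - 191/269) = 376382 - 1*(-396/269) = 376382 + 396/269 = 101247154/269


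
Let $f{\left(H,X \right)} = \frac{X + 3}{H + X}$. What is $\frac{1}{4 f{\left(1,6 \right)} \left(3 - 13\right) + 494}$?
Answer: $\frac{7}{3098} \approx 0.0022595$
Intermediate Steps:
$f{\left(H,X \right)} = \frac{3 + X}{H + X}$
$\frac{1}{4 f{\left(1,6 \right)} \left(3 - 13\right) + 494} = \frac{1}{4 \frac{3 + 6}{1 + 6} \left(3 - 13\right) + 494} = \frac{1}{4 \cdot \frac{1}{7} \cdot 9 \left(-10\right) + 494} = \frac{1}{4 \cdot \frac{9}{7} \left(-10\right) + 494} = \frac{1}{\frac{36}{7} \left(-10\right) + 494} = \frac{1}{- \frac{360}{7} + 494} = \frac{1}{\frac{3098}{7}} = \frac{7}{3098}$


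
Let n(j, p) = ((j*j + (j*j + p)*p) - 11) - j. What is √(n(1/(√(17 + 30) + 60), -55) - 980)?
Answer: √(456544753 + 22062624*√47)/(60 + √47)^(3/2) ≈ 45.100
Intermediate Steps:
n(j, p) = -11 + j² - j + p*(p + j²) (n(j, p) = ((j² + (j² + p)*p) - 11) - j = ((j² + (p + j²)*p) - 11) - j = ((j² + p*(p + j²)) - 11) - j = (-11 + j² + p*(p + j²)) - j = -11 + j² - j + p*(p + j²))
√(n(1/(√(17 + 30) + 60), -55) - 980) = √((-11 + (1/(√(17 + 30) + 60))² + (-55)² - 1/(√(17 + 30) + 60) - 55/(√(17 + 30) + 60)²) - 980) = √((-11 + (1/(√47 + 60))² + 3025 - 1/(√47 + 60) - 55/(√47 + 60)²) - 980) = √((-11 + (1/(60 + √47))² + 3025 - 1/(60 + √47) - 55/(60 + √47)²) - 980) = √((-11 + (60 + √47)⁻² + 3025 - 1/(60 + √47) - 55/(60 + √47)²) - 980) = √((3014 - 1/(60 + √47) - 54/(60 + √47)²) - 980) = √(2034 - 1/(60 + √47) - 54/(60 + √47)²)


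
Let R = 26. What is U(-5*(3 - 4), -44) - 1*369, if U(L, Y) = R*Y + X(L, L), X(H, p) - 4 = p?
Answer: -1504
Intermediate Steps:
X(H, p) = 4 + p
U(L, Y) = 4 + L + 26*Y (U(L, Y) = 26*Y + (4 + L) = 4 + L + 26*Y)
U(-5*(3 - 4), -44) - 1*369 = (4 - 5*(3 - 4) + 26*(-44)) - 1*369 = (4 - 5*(-1) - 1144) - 369 = (4 + 5 - 1144) - 369 = -1135 - 369 = -1504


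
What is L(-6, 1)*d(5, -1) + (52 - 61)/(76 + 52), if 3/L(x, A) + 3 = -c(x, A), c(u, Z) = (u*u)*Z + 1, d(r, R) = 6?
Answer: -333/640 ≈ -0.52031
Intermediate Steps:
c(u, Z) = 1 + Z*u² (c(u, Z) = u²*Z + 1 = Z*u² + 1 = 1 + Z*u²)
L(x, A) = 3/(-4 - A*x²) (L(x, A) = 3/(-3 - (1 + A*x²)) = 3/(-3 + (-1 - A*x²)) = 3/(-4 - A*x²))
L(-6, 1)*d(5, -1) + (52 - 61)/(76 + 52) = -3/(4 + 1*(-6)²)*6 + (52 - 61)/(76 + 52) = -3/(4 + 1*36)*6 - 9/128 = -3/(4 + 36)*6 - 9*1/128 = -3/40*6 - 9/128 = -9/20 - 9/128 = -333/640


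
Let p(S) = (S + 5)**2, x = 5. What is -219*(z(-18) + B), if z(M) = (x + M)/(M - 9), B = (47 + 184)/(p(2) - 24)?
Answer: -479026/225 ≈ -2129.0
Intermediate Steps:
p(S) = (5 + S)**2
B = 231/25 (B = (47 + 184)/((5 + 2)**2 - 24) = 231/(7**2 - 24) = 231/(49 - 24) = 231/25 ≈ 9.2400)
z(M) = (5 + M)/(-9 + M) (z(M) = (5 + M)/(M - 9) = (5 + M)/(-9 + M))
-219*(z(-18) + B) = -219*((5 - 18)/(-9 - 18) + 231/25) = -219*(-13/(-27) + 231/25) = -219*(-1/27*(-13) + 231/25) = -219*(13/27 + 231/25) = -219*6562/675 = -479026/225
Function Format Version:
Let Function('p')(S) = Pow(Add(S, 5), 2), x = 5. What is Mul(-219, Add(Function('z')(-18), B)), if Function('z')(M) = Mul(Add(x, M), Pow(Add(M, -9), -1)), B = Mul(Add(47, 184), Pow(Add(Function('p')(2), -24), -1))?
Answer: Rational(-479026, 225) ≈ -2129.0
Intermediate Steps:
Function('p')(S) = Pow(Add(5, S), 2)
B = Rational(231, 25) (B = Mul(Add(47, 184), Pow(Add(Pow(Add(5, 2), 2), -24), -1)) = Mul(231, Pow(Add(Pow(7, 2), -24), -1)) = Mul(231, Pow(Add(49, -24), -1)) = Mul(231, Pow(25, -1)) = Mul(231, Rational(1, 25)) = Rational(231, 25) ≈ 9.2400)
Function('z')(M) = Mul(Pow(Add(-9, M), -1), Add(5, M)) (Function('z')(M) = Mul(Add(5, M), Pow(Add(M, -9), -1)) = Mul(Add(5, M), Pow(Add(-9, M), -1)) = Mul(Pow(Add(-9, M), -1), Add(5, M)))
Mul(-219, Add(Function('z')(-18), B)) = Mul(-219, Add(Mul(Pow(Add(-9, -18), -1), Add(5, -18)), Rational(231, 25))) = Mul(-219, Add(Mul(Pow(-27, -1), -13), Rational(231, 25))) = Mul(-219, Add(Mul(Rational(-1, 27), -13), Rational(231, 25))) = Mul(-219, Add(Rational(13, 27), Rational(231, 25))) = Mul(-219, Rational(6562, 675)) = Rational(-479026, 225)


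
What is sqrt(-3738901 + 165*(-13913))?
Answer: 7*I*sqrt(123154) ≈ 2456.5*I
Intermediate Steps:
sqrt(-3738901 + 165*(-13913)) = sqrt(-3738901 - 2295645) = sqrt(-6034546) = 7*I*sqrt(123154)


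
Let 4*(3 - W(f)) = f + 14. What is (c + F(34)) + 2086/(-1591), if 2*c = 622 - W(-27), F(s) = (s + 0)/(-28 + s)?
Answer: 11922211/38184 ≈ 312.23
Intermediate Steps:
W(f) = -1/2 - f/4 (W(f) = 3 - (f + 14)/4 = 3 - (14 + f)/4 = 3 + (-7/2 - f/4) = -1/2 - f/4)
F(s) = s/(-28 + s)
c = 2463/8 (c = (622 - (-1/2 - 1/4*(-27)))/2 = (622 - (-1/2 + 27/4))/2 = (622 - 1*25/4)/2 = (622 - 25/4)/2 = (1/2)*(2463/4) = 2463/8 ≈ 307.88)
(c + F(34)) + 2086/(-1591) = (2463/8 + 34/(-28 + 34)) + 2086/(-1591) = (2463/8 + 34/6) + 2086*(-1/1591) = (2463/8 + 34*(1/6)) - 2086/1591 = (2463/8 + 17/3) - 2086/1591 = 7525/24 - 2086/1591 = 11922211/38184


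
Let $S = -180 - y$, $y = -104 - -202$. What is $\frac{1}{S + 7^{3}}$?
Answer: $\frac{1}{65} \approx 0.015385$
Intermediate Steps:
$y = 98$ ($y = -104 + 202 = 98$)
$S = -278$ ($S = -180 - 98 = -278$)
$\frac{1}{S + 7^{3}} = \frac{1}{-278 + 7^{3}} = \frac{1}{-278 + 343} = \frac{1}{65}$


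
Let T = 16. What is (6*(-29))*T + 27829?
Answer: 25045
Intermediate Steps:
(6*(-29))*T + 27829 = (6*(-29))*16 + 27829 = -174*16 + 27829 = -2784 + 27829 = 25045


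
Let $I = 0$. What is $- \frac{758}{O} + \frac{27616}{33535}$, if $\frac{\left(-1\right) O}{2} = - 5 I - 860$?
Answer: $\frac{2207999}{5768020} \approx 0.3828$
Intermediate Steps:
$O = 1720$ ($O = - 2 \left(\left(-5\right) 0 - 860\right) = - 2 \left(0 - 860\right) = \left(-2\right) \left(-860\right) = 1720$)
$- \frac{758}{O} + \frac{27616}{33535} = - \frac{758}{1720} + \frac{27616}{33535} = \left(-758\right) \frac{1}{1720} + 27616 \cdot \frac{1}{33535} = - \frac{379}{860} + \frac{27616}{33535} = \frac{2207999}{5768020}$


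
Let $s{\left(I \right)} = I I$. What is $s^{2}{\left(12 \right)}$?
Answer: $20736$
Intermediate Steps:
$s{\left(I \right)} = I^{2}$
$s^{2}{\left(12 \right)} = \left(12^{2}\right)^{2} = 144^{2} = 20736$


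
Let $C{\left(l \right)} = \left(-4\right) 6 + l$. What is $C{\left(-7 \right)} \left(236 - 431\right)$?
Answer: $6045$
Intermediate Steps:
$C{\left(l \right)} = -24 + l$
$C{\left(-7 \right)} \left(236 - 431\right) = \left(-24 - 7\right) \left(236 - 431\right) = \left(-31\right) \left(-195\right) = 6045$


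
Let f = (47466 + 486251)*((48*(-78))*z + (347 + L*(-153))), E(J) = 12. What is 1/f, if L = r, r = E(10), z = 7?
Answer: -1/14782359749 ≈ -6.7648e-11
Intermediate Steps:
r = 12
L = 12
f = -14782359749 (f = (47466 + 486251)*((48*(-78))*7 + (347 + 12*(-153))) = 533717*(-3744*7 + (347 - 1836)) = 533717*(-26208 - 1489) = 533717*(-27697) = -14782359749)
1/f = 1/(-14782359749) = -1/14782359749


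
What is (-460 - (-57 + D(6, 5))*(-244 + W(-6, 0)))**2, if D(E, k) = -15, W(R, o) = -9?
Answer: 348792976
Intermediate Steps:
(-460 - (-57 + D(6, 5))*(-244 + W(-6, 0)))**2 = (-460 - (-57 - 15)*(-244 - 9))**2 = (-460 - (-72)*(-253))**2 = (-460 - 1*18216)**2 = (-460 - 18216)**2 = (-18676)**2 = 348792976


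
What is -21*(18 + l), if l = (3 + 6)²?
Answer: -2079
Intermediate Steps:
l = 81 (l = 9² = 81)
-21*(18 + l) = -21*(18 + 81) = -21*99 = -1*2079 = -2079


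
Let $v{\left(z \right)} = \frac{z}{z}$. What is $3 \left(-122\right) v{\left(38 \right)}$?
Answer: $-366$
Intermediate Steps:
$v{\left(z \right)} = 1$
$3 \left(-122\right) v{\left(38 \right)} = 3 \left(-122\right) 1 = \left(-366\right) 1 = -366$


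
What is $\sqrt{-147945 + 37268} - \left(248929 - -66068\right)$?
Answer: $-314997 + i \sqrt{110677} \approx -3.15 \cdot 10^{5} + 332.68 i$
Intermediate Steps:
$\sqrt{-147945 + 37268} - \left(248929 - -66068\right) = \sqrt{-110677} - \left(248929 + 66068\right) = i \sqrt{110677} - 314997 = -314997 + i \sqrt{110677}$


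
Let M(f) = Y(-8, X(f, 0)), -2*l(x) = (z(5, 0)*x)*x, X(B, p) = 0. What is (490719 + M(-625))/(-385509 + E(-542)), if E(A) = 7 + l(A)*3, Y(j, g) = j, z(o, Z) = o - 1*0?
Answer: -490711/2588732 ≈ -0.18956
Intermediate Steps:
z(o, Z) = o (z(o, Z) = o + 0 = o)
l(x) = -5*x**2/2 (l(x) = -5*x*x/2 = -5*x**2/2)
M(f) = -8
E(A) = 7 - 15*A**2/2 (E(A) = 7 - 5*A**2/2*3 = 7 - 15*A**2/2)
(490719 + M(-625))/(-385509 + E(-542)) = (490719 - 8)/(-385509 + (7 - 15/2*(-542)**2)) = 490711/(-385509 + (7 - 15/2*293764)) = 490711/(-385509 + (7 - 2203230)) = 490711/(-385509 - 2203223) = 490711/(-2588732) = 490711*(-1/2588732) = -490711/2588732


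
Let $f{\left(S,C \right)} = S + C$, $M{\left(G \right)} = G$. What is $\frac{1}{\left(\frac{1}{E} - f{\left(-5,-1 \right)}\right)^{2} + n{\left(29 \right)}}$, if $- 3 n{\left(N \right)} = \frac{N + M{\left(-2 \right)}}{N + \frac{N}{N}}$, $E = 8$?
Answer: $\frac{320}{11909} \approx 0.02687$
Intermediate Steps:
$f{\left(S,C \right)} = C + S$
$n{\left(N \right)} = - \frac{-2 + N}{3 \left(1 + N\right)}$ ($n{\left(N \right)} = - \frac{\left(N - 2\right) \frac{1}{N + \frac{N}{N}}}{3} = - \frac{\left(-2 + N\right) \frac{1}{N + 1}}{3} = - \frac{\left(-2 + N\right) \frac{1}{1 + N}}{3} = - \frac{\frac{1}{1 + N} \left(-2 + N\right)}{3} = - \frac{-2 + N}{3 \left(1 + N\right)}$)
$\frac{1}{\left(\frac{1}{E} - f{\left(-5,-1 \right)}\right)^{2} + n{\left(29 \right)}} = \frac{1}{\left(\frac{1}{8} - \left(-1 - 5\right)\right)^{2} + \frac{2 - 29}{3 \left(1 + 29\right)}} = \frac{1}{\left(\frac{1}{8} - -6\right)^{2} + \frac{2 - 29}{3 \cdot 30}} = \frac{1}{\left(\frac{1}{8} + 6\right)^{2} + \frac{1}{3} \cdot \frac{1}{30} \left(-27\right)} = \frac{1}{\left(\frac{49}{8}\right)^{2} - \frac{3}{10}} = \frac{1}{\frac{2401}{64} - \frac{3}{10}} = \frac{1}{\frac{11909}{320}} = \frac{320}{11909}$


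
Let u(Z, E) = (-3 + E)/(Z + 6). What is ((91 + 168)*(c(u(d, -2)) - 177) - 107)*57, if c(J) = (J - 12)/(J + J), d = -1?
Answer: -5046381/2 ≈ -2.5232e+6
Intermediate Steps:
u(Z, E) = (-3 + E)/(6 + Z)
c(J) = (-12 + J)/(2*J) (c(J) = (-12 + J)/((2*J)) = (-12 + J)*(1/(2*J)) = (-12 + J)/(2*J))
((91 + 168)*(c(u(d, -2)) - 177) - 107)*57 = ((91 + 168)*((-12 + (-3 - 2)/(6 - 1))/(2*(((-3 - 2)/(6 - 1)))) - 177) - 107)*57 = (259*((-12 - 5/5)/(2*((-5/5))) - 177) - 107)*57 = (259*((-12 + (⅕)*(-5))/(2*(((⅕)*(-5)))) - 177) - 107)*57 = (259*((½)*(-12 - 1)/(-1) - 177) - 107)*57 = (259*((½)*(-1)*(-13) - 177) - 107)*57 = (259*(13/2 - 177) - 107)*57 = (259*(-341/2) - 107)*57 = (-88319/2 - 107)*57 = -88533/2*57 = -5046381/2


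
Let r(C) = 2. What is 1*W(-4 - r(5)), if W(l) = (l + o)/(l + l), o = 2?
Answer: ⅓ ≈ 0.33333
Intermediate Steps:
W(l) = (2 + l)/(2*l) (W(l) = (l + 2)/(l + l) = (2 + l)/((2*l)) = (2 + l)*(1/(2*l)) = (2 + l)/(2*l))
1*W(-4 - r(5)) = 1*((2 + (-4 - 1*2))/(2*(-4 - 1*2))) = 1*((2 + (-4 - 2))/(2*(-4 - 2))) = 1*((½)*(2 - 6)/(-6)) = 1*((½)*(-⅙)*(-4)) = 1*(⅓) = ⅓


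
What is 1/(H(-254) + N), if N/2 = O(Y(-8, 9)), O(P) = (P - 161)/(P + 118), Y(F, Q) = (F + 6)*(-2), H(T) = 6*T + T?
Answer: -61/108615 ≈ -0.00056162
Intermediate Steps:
H(T) = 7*T
Y(F, Q) = -12 - 2*F (Y(F, Q) = (6 + F)*(-2) = -12 - 2*F)
O(P) = (-161 + P)/(118 + P)
N = -157/61 (N = 2*((-161 + (-12 - 2*(-8)))/(118 + (-12 - 2*(-8)))) = 2*((-161 + (-12 + 16))/(118 + (-12 + 16))) = 2*((-161 + 4)/(118 + 4)) = 2*(-157/122) = -157/61 ≈ -2.5738)
1/(H(-254) + N) = 1/(7*(-254) - 157/61) = 1/(-1778 - 157/61) = 1/(-108615/61) = -61/108615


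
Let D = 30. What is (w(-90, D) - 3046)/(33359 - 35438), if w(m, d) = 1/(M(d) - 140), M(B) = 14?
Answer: 383797/261954 ≈ 1.4651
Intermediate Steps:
w(m, d) = -1/126 (w(m, d) = 1/(14 - 140) = 1/(-126) = -1/126)
(w(-90, D) - 3046)/(33359 - 35438) = (-1/126 - 3046)/(33359 - 35438) = -383797/126/(-2079) = -383797/126*(-1/2079) = 383797/261954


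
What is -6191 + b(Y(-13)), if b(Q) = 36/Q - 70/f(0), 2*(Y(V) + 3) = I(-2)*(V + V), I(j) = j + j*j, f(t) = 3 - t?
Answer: -540755/87 ≈ -6215.6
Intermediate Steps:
I(j) = j + j²
Y(V) = -3 + 2*V (Y(V) = -3 + ((-2*(1 - 2))*(V + V))/2 = -3 + ((-2*(-1))*(2*V))/2 = -3 + (2*(2*V))/2 = -3 + (4*V)/2 = -3 + 2*V)
b(Q) = -70/3 + 36/Q (b(Q) = 36/Q - 70/(3 - 1*0) = 36/Q - 70/(3 + 0) = 36/Q - 70/3 = -70/3 + 36/Q)
-6191 + b(Y(-13)) = -6191 + (-70/3 + 36/(-3 + 2*(-13))) = -6191 + (-70/3 + 36/(-3 - 26)) = -6191 + (-70/3 + 36/(-29)) = -6191 + (-70/3 + 36*(-1/29)) = -6191 + (-70/3 - 36/29) = -6191 - 2138/87 = -540755/87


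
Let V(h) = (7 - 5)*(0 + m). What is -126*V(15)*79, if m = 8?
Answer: -159264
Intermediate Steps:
V(h) = 16 (V(h) = (7 - 5)*(0 + 8) = 2*8 = 16)
-126*V(15)*79 = -126*16*79 = -2016*79 = -159264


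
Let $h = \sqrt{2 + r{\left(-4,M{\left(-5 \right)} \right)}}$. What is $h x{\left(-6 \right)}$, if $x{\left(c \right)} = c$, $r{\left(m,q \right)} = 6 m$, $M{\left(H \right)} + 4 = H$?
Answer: $- 6 i \sqrt{22} \approx - 28.142 i$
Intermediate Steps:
$M{\left(H \right)} = -4 + H$
$h = i \sqrt{22}$ ($h = \sqrt{2 + 6 \left(-4\right)} = \sqrt{2 - 24} = \sqrt{-22} = i \sqrt{22} \approx 4.6904 i$)
$h x{\left(-6 \right)} = i \sqrt{22} \left(-6\right) = - 6 i \sqrt{22}$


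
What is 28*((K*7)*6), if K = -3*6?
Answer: -21168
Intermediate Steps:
K = -18
28*((K*7)*6) = 28*(-18*7*6) = 28*(-126*6) = 28*(-756) = -21168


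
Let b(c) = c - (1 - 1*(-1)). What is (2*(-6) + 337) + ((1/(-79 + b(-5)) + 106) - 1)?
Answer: 36979/86 ≈ 429.99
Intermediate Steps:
b(c) = -2 + c (b(c) = c - (1 + 1) = c - 1*2 = c - 2 = -2 + c)
(2*(-6) + 337) + ((1/(-79 + b(-5)) + 106) - 1) = (2*(-6) + 337) + ((1/(-79 + (-2 - 5)) + 106) - 1) = (-12 + 337) + ((1/(-79 - 7) + 106) - 1) = 325 + ((1/(-86) + 106) - 1) = 325 + ((-1/86 + 106) - 1) = 325 + (9115/86 - 1) = 325 + 9029/86 = 36979/86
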